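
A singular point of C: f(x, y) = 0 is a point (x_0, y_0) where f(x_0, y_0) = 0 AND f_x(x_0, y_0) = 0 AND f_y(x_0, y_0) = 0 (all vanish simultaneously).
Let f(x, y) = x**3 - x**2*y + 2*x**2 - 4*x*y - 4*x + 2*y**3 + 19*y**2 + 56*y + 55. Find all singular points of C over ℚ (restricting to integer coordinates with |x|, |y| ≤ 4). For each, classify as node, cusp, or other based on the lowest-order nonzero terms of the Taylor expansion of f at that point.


Singular points: {(-2, -3)}; classification: node.

Compute partial derivatives:
  f_x = 3*x**2 - 2*x*y + 4*x - 4*y - 4.
  f_y = -x**2 - 4*x + 6*y**2 + 38*y + 56.
Scan x_0 ∈ {−4, ..., 4}. For each x_0, f_y(x_0, y) is a polynomial in y; find its integer roots y ∈ {−4, ..., 4}, then test f_x and f at those candidates.
  x = -4: f_y(-4, y) = 6*y**2 + 38*y + 56; vanishes at y ∈ {-4}. (-4, -4): f_x = 12 ≠ 0.
  x = -3: f_y(-3, y) = 6*y**2 + 38*y + 59; no integer root y with |y| ≤ 4.
  x = -2: f_y(-2, y) = 6*y**2 + 38*y + 60; vanishes at y ∈ {-3}. (-2, -3): f_x = 0, f = 0 — SINGULAR.
  x = -1: f_y(-1, y) = 6*y**2 + 38*y + 59; no integer root y with |y| ≤ 4.
  x = 0: f_y(0, y) = 6*y**2 + 38*y + 56; vanishes at y ∈ {-4}. (0, -4): f_x = 12 ≠ 0.
  x = 1: f_y(1, y) = 6*y**2 + 38*y + 51; no integer root y with |y| ≤ 4.
  x = 2: f_y(2, y) = 6*y**2 + 38*y + 44; no integer root y with |y| ≤ 4.
  x = 3: f_y(3, y) = 6*y**2 + 38*y + 35; no integer root y with |y| ≤ 4.
  x = 4: f_y(4, y) = 6*y**2 + 38*y + 24; no integer root y with |y| ≤ 4.
Only singular point on the grid: (-2, -3).
Classify: substitute x = -2 + u, y = -3 + v and expand: f = u**3 - u**2*v - u**2 + 2*v**3 + v**2.
No constant or linear terms (consistent with a singular point). Quadratic part: -u**2 + v**2. Cubic part: u**3 - u**2*v + 2*v**3.
The quadratic part v**2 - u**2 = (v − u)(v + u) splits into two distinct linear factors, so there are two distinct tangent lines y − -3 = ±(x − -2) — this is a node (ordinary double point).
Classification: node.


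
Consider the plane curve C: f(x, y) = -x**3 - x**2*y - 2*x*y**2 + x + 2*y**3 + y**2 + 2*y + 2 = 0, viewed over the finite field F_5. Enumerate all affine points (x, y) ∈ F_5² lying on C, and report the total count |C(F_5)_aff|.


Affine F_5-points: {(1, 3), (3, 2)}; count = 2.

For each of the 25 pairs (x, y) ∈ F_5², evaluate f(x, y) mod 5. Record the zeros.
  x = 0: [0↦2, 1↦2, 2↦1, 3↦1, 4↦4]  zeros at y ∈ ∅
  x = 1: [0↦2, 1↦4, 2↦1, 3↦0, 4↦3]  zeros at y ∈ {3}
  x = 2: [0↦1, 1↦3, 2↦1, 3↦2, 4↦3]  zeros at y ∈ ∅
  x = 3: [0↦3, 1↦3, 2↦0, 3↦1, 4↦3]  zeros at y ∈ {2}
  x = 4: [0↦2, 1↦3, 2↦2, 3↦1, 4↦2]  zeros at y ∈ ∅
Collecting zeros: affine points = {(1, 3), (3, 2)}.
Total count |C(F_5)_aff| = 2.


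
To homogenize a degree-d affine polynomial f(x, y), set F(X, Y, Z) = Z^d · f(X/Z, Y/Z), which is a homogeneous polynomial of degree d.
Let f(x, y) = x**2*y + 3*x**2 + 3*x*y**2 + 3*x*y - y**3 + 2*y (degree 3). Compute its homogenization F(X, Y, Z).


F(X, Y, Z) = X**2*Y + 3*X**2*Z + 3*X*Y**2 + 3*X*Y*Z - Y**3 + 2*Y*Z**2

deg(f) = 3.
Substitute x = X/Z, y = Y/Z into f, then multiply by Z^3.
  monomial 1·x^2·y^1 ↦ 1·X^2·Y^1·Z^0.
  monomial 3·x^2·y^0 ↦ 3·X^2·Y^0·Z^1.
  monomial 3·x^1·y^2 ↦ 3·X^1·Y^2·Z^0.
  monomial 3·x^1·y^1 ↦ 3·X^1·Y^1·Z^1.
  monomial -1·x^0·y^3 ↦ -1·X^0·Y^3·Z^0.
  monomial 2·x^0·y^1 ↦ 2·X^0·Y^1·Z^2.
Collecting: F(X, Y, Z) = X**2*Y + 3*X**2*Z + 3*X*Y**2 + 3*X*Y*Z - Y**3 + 2*Y*Z**2.


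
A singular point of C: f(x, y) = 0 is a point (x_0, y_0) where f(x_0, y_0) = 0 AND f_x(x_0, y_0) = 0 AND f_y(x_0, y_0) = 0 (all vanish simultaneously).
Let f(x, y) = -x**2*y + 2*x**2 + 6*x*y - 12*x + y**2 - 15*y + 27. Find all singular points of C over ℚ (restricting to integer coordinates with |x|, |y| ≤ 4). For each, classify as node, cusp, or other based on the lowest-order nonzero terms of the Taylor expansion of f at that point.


Singular points: {(3, 3)}; classification: node.

Compute partial derivatives:
  f_x = -2*x*y + 4*x + 6*y - 12.
  f_y = -x**2 + 6*x + 2*y - 15.
Scan x_0 ∈ {−4, ..., 4}. For each x_0, f_y(x_0, y) is a polynomial in y; find its integer roots y ∈ {−4, ..., 4}, then test f_x and f at those candidates.
  x = -4: f_y(-4, y) = 2*y - 55; no integer root y with |y| ≤ 4.
  x = -3: f_y(-3, y) = 2*y - 42; no integer root y with |y| ≤ 4.
  x = -2: f_y(-2, y) = 2*y - 31; no integer root y with |y| ≤ 4.
  x = -1: f_y(-1, y) = 2*y - 22; no integer root y with |y| ≤ 4.
  x = 0: f_y(0, y) = 2*y - 15; no integer root y with |y| ≤ 4.
  x = 1: f_y(1, y) = 2*y - 10; no integer root y with |y| ≤ 4.
  x = 2: f_y(2, y) = 2*y - 7; no integer root y with |y| ≤ 4.
  x = 3: f_y(3, y) = 2*y - 6; vanishes at y ∈ {3}. (3, 3): f_x = 0, f = 0 — SINGULAR.
  x = 4: f_y(4, y) = 2*y - 7; no integer root y with |y| ≤ 4.
Only singular point on the grid: (3, 3).
Classify: substitute x = 3 + u, y = 3 + v and expand: f = -u**2*v - u**2 + v**2.
No constant or linear terms (consistent with a singular point). Quadratic part: -u**2 + v**2. Cubic part: -u**2*v.
The quadratic part v**2 - u**2 = (v − u)(v + u) splits into two distinct linear factors, so there are two distinct tangent lines y − 3 = ±(x − 3) — this is a node (ordinary double point).
Classification: node.


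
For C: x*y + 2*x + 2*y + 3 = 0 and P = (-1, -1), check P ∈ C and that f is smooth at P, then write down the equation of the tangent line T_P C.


Tangent line at P: x + y + 2 = 0.

Step 1: f(-1, -1) = 0, so P lies on C.
Step 2: partial derivatives
  f_x(x, y) = y + 2, f_y(x, y) = x + 2.
  f_x(P) = 1, f_y(P) = 1 (gradient nonzero, so P is smooth).
Step 3: tangent line at P: 1·(x − -1) + 1·(y − -1) = 0.
Expanding: x + y + 2 = 0.


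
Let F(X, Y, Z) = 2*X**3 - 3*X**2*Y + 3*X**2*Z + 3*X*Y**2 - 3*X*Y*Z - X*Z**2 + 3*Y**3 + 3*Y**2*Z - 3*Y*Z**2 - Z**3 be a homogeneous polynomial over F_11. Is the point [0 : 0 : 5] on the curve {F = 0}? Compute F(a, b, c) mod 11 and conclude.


F(0,0,5) ≡ 7 (mod 11); P is NOT on the curve.

Evaluate F(0, 0, 5) term-by-term (mod 11).
  2*X**3 ↦ 2·0·1·1 = 0
  -3*X**2*Y ↦ -3·0·0·1 = 0
  3*X**2*Z ↦ 3·0·1·5 = 0
  3*X*Y**2 ↦ 3·0·0·1 = 0
  -3*X*Y*Z ↦ -3·0·0·5 = 0
  -X*Z**2 ↦ -1·0·1·25 = 0
  3*Y**3 ↦ 3·1·0·1 = 0
  3*Y**2*Z ↦ 3·1·0·5 = 0
  -3*Y*Z**2 ↦ -3·1·0·25 = 0
  -Z**3 ↦ -1·1·1·125 = -125
Sum: F(0, 0, 5) = (0) + (0) + (0) + (0) + (0) + (0) + (0) + (0) + (0) + (-125) = -125.
Reducing mod 11: -125 ≡ 7 (mod 11).
Since F(a, b, c) ≡ 7 ≠ 0 (mod 11), P does NOT lie on the curve.


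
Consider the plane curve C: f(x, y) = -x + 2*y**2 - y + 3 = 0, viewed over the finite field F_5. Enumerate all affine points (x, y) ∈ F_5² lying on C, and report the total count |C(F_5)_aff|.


Affine F_5-points: {(1, 4), (3, 0), (3, 3), (4, 1), (4, 2)}; count = 5.

For each of the 25 pairs (x, y) ∈ F_5², evaluate f(x, y) mod 5. Record the zeros.
  x = 0: [0↦3, 1↦4, 2↦4, 3↦3, 4↦1]  zeros at y ∈ ∅
  x = 1: [0↦2, 1↦3, 2↦3, 3↦2, 4↦0]  zeros at y ∈ {4}
  x = 2: [0↦1, 1↦2, 2↦2, 3↦1, 4↦4]  zeros at y ∈ ∅
  x = 3: [0↦0, 1↦1, 2↦1, 3↦0, 4↦3]  zeros at y ∈ {0, 3}
  x = 4: [0↦4, 1↦0, 2↦0, 3↦4, 4↦2]  zeros at y ∈ {1, 2}
Collecting zeros: affine points = {(1, 4), (3, 0), (3, 3), (4, 1), (4, 2)}.
Total count |C(F_5)_aff| = 5.


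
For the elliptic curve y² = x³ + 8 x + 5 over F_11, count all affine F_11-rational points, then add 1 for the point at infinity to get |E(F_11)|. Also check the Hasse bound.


Affine points = {(0, 4), (0, 7), (1, 5), (1, 6), (3, 1), (3, 10), (5, 4), (5, 7), (6, 4), (6, 7), (8, 3), (8, 8), (9, 5), (9, 6)}; affine count = 14; |E(F_11)| = 15.

Discriminant check: Δ ∝ 4a³ + 27b² = 4·8³ + 27·5² = 4·512 + 27·25 ≡ 6 (mod 11). Nonzero ⇒ E is nonsingular.
For each x ∈ F_11, compute rhs = x³ + 8·x + 5 mod 11, then count y ∈ F_11 with y² ≡ rhs.
  x = 0: rhs = 5, matching y values: 4, 7 (2 points).
  x = 1: rhs = 3, matching y values: 5, 6 (2 points).
  x = 2: rhs = 7, matching y values: none (0 points).
  x = 3: rhs = 1, matching y values: 1, 10 (2 points).
  x = 4: rhs = 2, matching y values: none (0 points).
  x = 5: rhs = 5, matching y values: 4, 7 (2 points).
  x = 6: rhs = 5, matching y values: 4, 7 (2 points).
  x = 7: rhs = 8, matching y values: none (0 points).
  x = 8: rhs = 9, matching y values: 3, 8 (2 points).
  x = 9: rhs = 3, matching y values: 5, 6 (2 points).
  x = 10: rhs = 7, matching y values: none (0 points).
Total affine count: 14.
Full point count |E(F_11)| = 14 + 1 = 15.
Hasse bound: |15 − (11+1)| = |3| = 3 ≤ 2√11 ≈ 6.6332 ✓.


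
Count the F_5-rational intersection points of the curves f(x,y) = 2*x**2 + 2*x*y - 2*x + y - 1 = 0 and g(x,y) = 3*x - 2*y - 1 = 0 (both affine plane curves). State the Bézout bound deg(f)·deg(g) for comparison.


Common zeros: {(4, 3)}; count = 1; Bézout bound = 2.

deg(f) = 2, deg(g) = 1, so Bézout bound = 2.
Scan x ∈ F_5. For each x, list the y ∈ F_5 with f(x, y) ≡ 0 and those with g(x, y) ≡ 0 (mod 5); the common zeros in that column are the intersection.
  x = 0: f ≡ 0 at y ∈ {1}; g ≡ 0 at y ∈ {2}; common: ∅.
  x = 1: f ≡ 0 at y ∈ {2}; g ≡ 0 at y ∈ {1}; common: ∅.
  x = 2: f ≡ 0 at y ∈ ∅; g ≡ 0 at y ∈ {0}; common: ∅.
  x = 3: f ≡ 0 at y ∈ {2}; g ≡ 0 at y ∈ {4}; common: ∅.
  x = 4: f ≡ 0 at y ∈ {3}; g ≡ 0 at y ∈ {3}; common: {3}.
Collecting: common zeros = {(4, 3)}, so the count is 1.
Comparison with the Bézout bound: 1 ≤ 2 = deg(f)·deg(g), as expected for curves with no common component (the affine F_5-count falls short of the bound because intersections may lie at infinity, over extension fields, or carry multiplicity).


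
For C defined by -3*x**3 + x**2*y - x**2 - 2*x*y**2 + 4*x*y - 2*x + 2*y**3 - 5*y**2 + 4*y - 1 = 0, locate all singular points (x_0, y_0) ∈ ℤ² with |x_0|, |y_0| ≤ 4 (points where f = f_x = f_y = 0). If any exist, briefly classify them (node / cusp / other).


Singular points: {(0, 1)}; classification: cusp.

Compute partial derivatives:
  f_x = -9*x**2 + 2*x*y - 2*x - 2*y**2 + 4*y - 2.
  f_y = x**2 - 4*x*y + 4*x + 6*y**2 - 10*y + 4.
Scan x_0 ∈ {−4, ..., 4}. For each x_0, f_y(x_0, y) is a polynomial in y; find its integer roots y ∈ {−4, ..., 4}, then test f_x and f at those candidates.
  x = -4: f_y(-4, y) = 6*y**2 + 6*y + 4; no integer root y with |y| ≤ 4.
  x = -3: f_y(-3, y) = 6*y**2 + 2*y + 1; no integer root y with |y| ≤ 4.
  x = -2: f_y(-2, y) = 6*y**2 - 2*y; vanishes at y ∈ {0}. (-2, 0): f_x = -34 ≠ 0.
  x = -1: f_y(-1, y) = 6*y**2 - 6*y + 1; no integer root y with |y| ≤ 4.
  x = 0: f_y(0, y) = 6*y**2 - 10*y + 4; vanishes at y ∈ {1}. (0, 1): f_x = 0, f = 0 — SINGULAR.
  x = 1: f_y(1, y) = 6*y**2 - 14*y + 9; no integer root y with |y| ≤ 4.
  x = 2: f_y(2, y) = 6*y**2 - 18*y + 16; no integer root y with |y| ≤ 4.
  x = 3: f_y(3, y) = 6*y**2 - 22*y + 25; no integer root y with |y| ≤ 4.
  x = 4: f_y(4, y) = 6*y**2 - 26*y + 36; no integer root y with |y| ≤ 4.
Only singular point on the grid: (0, 1).
Classify: substitute x = 0 + u, y = 1 + v and expand: f = -3*u**3 + u**2*v - 2*u*v**2 + 2*v**3 + v**2.
No constant or linear terms (consistent with a singular point). Quadratic part: v**2. Cubic part: -3*u**3 + u**2*v - 2*u*v**2 + 2*v**3.
The quadratic part v**2 is a perfect square, so there is a single (double) tangent line v = 0, i.e. y = 1. Restricting the cubic part to that line (v = 0) leaves -3*u**3 ≠ 0, so f is not divisible by v and the branch is v² ≈ 3*u**3 to lowest order — this is a cusp.
Classification: cusp.


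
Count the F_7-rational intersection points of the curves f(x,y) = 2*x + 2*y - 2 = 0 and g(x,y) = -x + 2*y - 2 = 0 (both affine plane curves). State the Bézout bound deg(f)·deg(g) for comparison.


Common zeros: {(0, 1)}; count = 1; Bézout bound = 1.

deg(f) = 1, deg(g) = 1, so Bézout bound = 1.
Scan x ∈ F_7. For each x, list the y ∈ F_7 with f(x, y) ≡ 0 and those with g(x, y) ≡ 0 (mod 7); the common zeros in that column are the intersection.
  x = 0: f ≡ 0 at y ∈ {1}; g ≡ 0 at y ∈ {1}; common: {1}.
  x = 1: f ≡ 0 at y ∈ {0}; g ≡ 0 at y ∈ {5}; common: ∅.
  x = 2: f ≡ 0 at y ∈ {6}; g ≡ 0 at y ∈ {2}; common: ∅.
  x = 3: f ≡ 0 at y ∈ {5}; g ≡ 0 at y ∈ {6}; common: ∅.
  x = 4: f ≡ 0 at y ∈ {4}; g ≡ 0 at y ∈ {3}; common: ∅.
  x = 5: f ≡ 0 at y ∈ {3}; g ≡ 0 at y ∈ {0}; common: ∅.
  x = 6: f ≡ 0 at y ∈ {2}; g ≡ 0 at y ∈ {4}; common: ∅.
Collecting: common zeros = {(0, 1)}, so the count is 1.
Comparison with the Bézout bound: 1 ≤ 1 = deg(f)·deg(g), as expected for curves with no common component (the bound is attained).


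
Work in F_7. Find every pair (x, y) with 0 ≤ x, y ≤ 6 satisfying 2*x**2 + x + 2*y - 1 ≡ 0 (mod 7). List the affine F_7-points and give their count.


Affine F_7-points: {(0, 4), (1, 6), (2, 6), (3, 4), (4, 0), (5, 1), (6, 0)}; count = 7.

For each of the 49 pairs (x, y) ∈ F_7², evaluate f(x, y) mod 7. Record the zeros.
  x = 0: [0↦6, 1↦1, 2↦3, 3↦5, 4↦0, 5↦2, 6↦4]  zeros at y ∈ {4}
  x = 1: [0↦2, 1↦4, 2↦6, 3↦1, 4↦3, 5↦5, 6↦0]  zeros at y ∈ {6}
  x = 2: [0↦2, 1↦4, 2↦6, 3↦1, 4↦3, 5↦5, 6↦0]  zeros at y ∈ {6}
  x = 3: [0↦6, 1↦1, 2↦3, 3↦5, 4↦0, 5↦2, 6↦4]  zeros at y ∈ {4}
  x = 4: [0↦0, 1↦2, 2↦4, 3↦6, 4↦1, 5↦3, 6↦5]  zeros at y ∈ {0}
  x = 5: [0↦5, 1↦0, 2↦2, 3↦4, 4↦6, 5↦1, 6↦3]  zeros at y ∈ {1}
  x = 6: [0↦0, 1↦2, 2↦4, 3↦6, 4↦1, 5↦3, 6↦5]  zeros at y ∈ {0}
Collecting zeros: affine points = {(0, 4), (1, 6), (2, 6), (3, 4), (4, 0), (5, 1), (6, 0)}.
Total count |C(F_7)_aff| = 7.


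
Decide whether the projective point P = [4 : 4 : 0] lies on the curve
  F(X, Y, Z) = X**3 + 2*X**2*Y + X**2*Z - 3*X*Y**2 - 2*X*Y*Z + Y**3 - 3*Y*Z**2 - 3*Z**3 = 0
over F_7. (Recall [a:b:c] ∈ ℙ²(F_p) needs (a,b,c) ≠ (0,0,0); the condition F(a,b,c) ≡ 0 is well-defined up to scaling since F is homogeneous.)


F(4,4,0) ≡ 1 (mod 7); P is NOT on the curve.

Evaluate F(4, 4, 0) term-by-term (mod 7).
  X**3 ↦ 1·64·1·1 = 64
  2*X**2*Y ↦ 2·16·4·1 = 128
  X**2*Z ↦ 1·16·1·0 = 0
  -3*X*Y**2 ↦ -3·4·16·1 = -192
  -2*X*Y*Z ↦ -2·4·4·0 = 0
  Y**3 ↦ 1·1·64·1 = 64
  -3*Y*Z**2 ↦ -3·1·4·0 = 0
  -3*Z**3 ↦ -3·1·1·0 = 0
Sum: F(4, 4, 0) = (64) + (128) + (0) + (-192) + (0) + (64) + (0) + (0) = 64.
Reducing mod 7: 64 ≡ 1 (mod 7).
Since F(a, b, c) ≡ 1 ≠ 0 (mod 7), P does NOT lie on the curve.


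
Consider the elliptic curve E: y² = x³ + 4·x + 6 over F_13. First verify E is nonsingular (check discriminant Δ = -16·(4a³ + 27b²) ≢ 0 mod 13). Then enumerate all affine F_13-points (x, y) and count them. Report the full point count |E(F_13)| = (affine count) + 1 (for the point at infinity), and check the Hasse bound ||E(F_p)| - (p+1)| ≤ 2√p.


Affine points = {(2, 3), (2, 10), (6, 5), (6, 8), (7, 0), (8, 2), (8, 11), (9, 2), (9, 11), (11, 4), (11, 9), (12, 1), (12, 12)}; affine count = 13; |E(F_13)| = 14.

Discriminant check: Δ ∝ 4a³ + 27b² = 4·4³ + 27·6² = 4·64 + 27·36 ≡ 6 (mod 13). Nonzero ⇒ E is nonsingular.
For each x ∈ F_13, compute rhs = x³ + 4·x + 6 mod 13, then count y ∈ F_13 with y² ≡ rhs.
  x = 0: rhs = 6, matching y values: none (0 points).
  x = 1: rhs = 11, matching y values: none (0 points).
  x = 2: rhs = 9, matching y values: 3, 10 (2 points).
  x = 3: rhs = 6, matching y values: none (0 points).
  x = 4: rhs = 8, matching y values: none (0 points).
  x = 5: rhs = 8, matching y values: none (0 points).
  x = 6: rhs = 12, matching y values: 5, 8 (2 points).
  x = 7: rhs = 0, matching y values: 0 (1 points).
  x = 8: rhs = 4, matching y values: 2, 11 (2 points).
  x = 9: rhs = 4, matching y values: 2, 11 (2 points).
  x = 10: rhs = 6, matching y values: none (0 points).
  x = 11: rhs = 3, matching y values: 4, 9 (2 points).
  x = 12: rhs = 1, matching y values: 1, 12 (2 points).
Total affine count: 13.
Full point count |E(F_13)| = 13 + 1 = 14.
Hasse bound: |14 − (13+1)| = |0| = 0 ≤ 2√13 ≈ 7.2111 ✓.


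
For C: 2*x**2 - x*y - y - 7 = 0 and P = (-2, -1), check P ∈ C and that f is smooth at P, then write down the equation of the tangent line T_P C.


Tangent line at P: -7*x + y - 13 = 0.

Step 1: f(-2, -1) = 0, so P lies on C.
Step 2: partial derivatives
  f_x(x, y) = 4*x - y, f_y(x, y) = -x - 1.
  f_x(P) = -7, f_y(P) = 1 (gradient nonzero, so P is smooth).
Step 3: tangent line at P: -7·(x − -2) + 1·(y − -1) = 0.
Expanding: -7*x + y - 13 = 0.


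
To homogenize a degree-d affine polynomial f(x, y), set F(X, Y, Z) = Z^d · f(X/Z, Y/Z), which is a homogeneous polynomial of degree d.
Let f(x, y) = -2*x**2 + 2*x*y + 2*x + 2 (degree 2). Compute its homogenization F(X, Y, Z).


F(X, Y, Z) = -2*X**2 + 2*X*Y + 2*X*Z + 2*Z**2

deg(f) = 2.
Substitute x = X/Z, y = Y/Z into f, then multiply by Z^2.
  monomial -2·x^2·y^0 ↦ -2·X^2·Y^0·Z^0.
  monomial 2·x^1·y^1 ↦ 2·X^1·Y^1·Z^0.
  monomial 2·x^1·y^0 ↦ 2·X^1·Y^0·Z^1.
  monomial 2·x^0·y^0 ↦ 2·X^0·Y^0·Z^2.
Collecting: F(X, Y, Z) = -2*X**2 + 2*X*Y + 2*X*Z + 2*Z**2.


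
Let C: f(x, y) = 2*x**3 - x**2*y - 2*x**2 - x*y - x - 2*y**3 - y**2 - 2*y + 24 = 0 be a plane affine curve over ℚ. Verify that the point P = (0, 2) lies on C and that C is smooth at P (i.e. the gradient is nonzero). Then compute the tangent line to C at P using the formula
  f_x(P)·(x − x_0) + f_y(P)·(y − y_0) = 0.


Tangent line at P: -3*x - 30*y + 60 = 0.

Step 1: f(0, 2) = 0, so P lies on C.
Step 2: partial derivatives
  f_x(x, y) = 6*x**2 - 2*x*y - 4*x - y - 1, f_y(x, y) = -x**2 - x - 6*y**2 - 2*y - 2.
  f_x(P) = -3, f_y(P) = -30 (gradient nonzero, so P is smooth).
Step 3: tangent line at P: -3·(x − 0) + -30·(y − 2) = 0.
Expanding: -3*x - 30*y + 60 = 0.


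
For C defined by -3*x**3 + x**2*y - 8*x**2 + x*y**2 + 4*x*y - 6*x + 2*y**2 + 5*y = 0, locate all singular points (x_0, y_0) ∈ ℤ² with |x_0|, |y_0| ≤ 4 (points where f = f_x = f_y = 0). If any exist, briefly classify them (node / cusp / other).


Singular points: {(-1, -1)}; classification: cusp.

Compute partial derivatives:
  f_x = -9*x**2 + 2*x*y - 16*x + y**2 + 4*y - 6.
  f_y = x**2 + 2*x*y + 4*x + 4*y + 5.
Scan x_0 ∈ {−4, ..., 4}. For each x_0, f_y(x_0, y) is a polynomial in y; find its integer roots y ∈ {−4, ..., 4}, then test f_x and f at those candidates.
  x = -4: f_y(-4, y) = 5 - 4*y; no integer root y with |y| ≤ 4.
  x = -3: f_y(-3, y) = 2 - 2*y; vanishes at y ∈ {1}. (-3, 1): f_x = -40 ≠ 0.
  x = -2: f_y(-2, y) = 1; no integer root y with |y| ≤ 4.
  x = -1: f_y(-1, y) = 2*y + 2; vanishes at y ∈ {-1}. (-1, -1): f_x = 0, f = 0 — SINGULAR.
  x = 0: f_y(0, y) = 4*y + 5; no integer root y with |y| ≤ 4.
  x = 1: f_y(1, y) = 6*y + 10; no integer root y with |y| ≤ 4.
  x = 2: f_y(2, y) = 8*y + 17; no integer root y with |y| ≤ 4.
  x = 3: f_y(3, y) = 10*y + 26; no integer root y with |y| ≤ 4.
  x = 4: f_y(4, y) = 12*y + 37; no integer root y with |y| ≤ 4.
Only singular point on the grid: (-1, -1).
Classify: substitute x = -1 + u, y = -1 + v and expand: f = -3*u**3 + u**2*v + u*v**2 + v**2.
No constant or linear terms (consistent with a singular point). Quadratic part: v**2. Cubic part: -3*u**3 + u**2*v + u*v**2.
The quadratic part v**2 is a perfect square, so there is a single (double) tangent line v = 0, i.e. y = -1. Restricting the cubic part to that line (v = 0) leaves -3*u**3 ≠ 0, so f is not divisible by v and the branch is v² ≈ 3*u**3 to lowest order — this is a cusp.
Classification: cusp.


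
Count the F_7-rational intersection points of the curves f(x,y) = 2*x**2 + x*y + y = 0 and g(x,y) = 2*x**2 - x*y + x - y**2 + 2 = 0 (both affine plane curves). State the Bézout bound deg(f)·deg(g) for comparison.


Common zeros: ∅; count = 0; Bézout bound = 4.

deg(f) = 2, deg(g) = 2, so Bézout bound = 4.
Scan x ∈ F_7. For each x, list the y ∈ F_7 with f(x, y) ≡ 0 and those with g(x, y) ≡ 0 (mod 7); the common zeros in that column are the intersection.
  x = 0: f ≡ 0 at y ∈ {0}; g ≡ 0 at y ∈ {3, 4}; common: ∅.
  x = 1: f ≡ 0 at y ∈ {6}; g ≡ 0 at y ∈ {3}; common: ∅.
  x = 2: f ≡ 0 at y ∈ {2}; g ≡ 0 at y ∈ ∅; common: ∅.
  x = 3: f ≡ 0 at y ∈ {6}; g ≡ 0 at y ∈ ∅; common: ∅.
  x = 4: f ≡ 0 at y ∈ {2}; g ≡ 0 at y ∈ {5}; common: ∅.
  x = 5: f ≡ 0 at y ∈ {1}; g ≡ 0 at y ∈ {4, 5}; common: ∅.
  x = 6: f ≡ 0 at y ∈ ∅; g ≡ 0 at y ∈ ∅; common: ∅.
Collecting: common zeros = ∅, so the count is 0.
Comparison with the Bézout bound: 0 ≤ 4 = deg(f)·deg(g), as expected for curves with no common component (the affine F_7-count falls short of the bound because intersections may lie at infinity, over extension fields, or carry multiplicity).


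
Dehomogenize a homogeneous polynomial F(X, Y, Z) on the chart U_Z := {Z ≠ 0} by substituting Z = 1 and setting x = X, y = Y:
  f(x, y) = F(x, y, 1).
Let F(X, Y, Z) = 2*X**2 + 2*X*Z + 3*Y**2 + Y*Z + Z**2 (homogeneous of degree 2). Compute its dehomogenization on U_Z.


f(x, y) = 2*x**2 + 2*x + 3*y**2 + y + 1

On U_Z we set Z = 1. Each monomial c·X^i·Y^j·Z^k in F becomes c·x^i·y^j·1^k = c·x^i·y^j.
Substituting Z = 1: F(X, Y, 1) = 2*x**2 + 2*x + 3*y**2 + y + 1.
Note: deg(f) ≤ deg(F) = 2; strict inequality happens when F is divisible by Z (lost terms).


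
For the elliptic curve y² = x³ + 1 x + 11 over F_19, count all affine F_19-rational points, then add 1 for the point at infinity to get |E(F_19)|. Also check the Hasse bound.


Affine points = {(0, 7), (0, 12), (6, 9), (6, 10), (7, 0), (11, 2), (11, 17), (13, 6), (13, 13), (15, 0), (16, 0), (17, 1), (17, 18), (18, 3), (18, 16)}; affine count = 15; |E(F_19)| = 16.

Discriminant check: Δ ∝ 4a³ + 27b² = 4·1³ + 27·11² = 4·1 + 27·121 ≡ 3 (mod 19). Nonzero ⇒ E is nonsingular.
For each x ∈ F_19, compute rhs = x³ + 1·x + 11 mod 19, then count y ∈ F_19 with y² ≡ rhs.
  x = 0: rhs = 11, matching y values: 7, 12 (2 points).
  x = 1: rhs = 13, matching y values: none (0 points).
  x = 2: rhs = 2, matching y values: none (0 points).
  x = 3: rhs = 3, matching y values: none (0 points).
  x = 4: rhs = 3, matching y values: none (0 points).
  x = 5: rhs = 8, matching y values: none (0 points).
  x = 6: rhs = 5, matching y values: 9, 10 (2 points).
  x = 7: rhs = 0, matching y values: 0 (1 points).
  x = 8: rhs = 18, matching y values: none (0 points).
  x = 9: rhs = 8, matching y values: none (0 points).
  x = 10: rhs = 14, matching y values: none (0 points).
  x = 11: rhs = 4, matching y values: 2, 17 (2 points).
  x = 12: rhs = 3, matching y values: none (0 points).
  x = 13: rhs = 17, matching y values: 6, 13 (2 points).
  x = 14: rhs = 14, matching y values: none (0 points).
  x = 15: rhs = 0, matching y values: 0 (1 points).
  x = 16: rhs = 0, matching y values: 0 (1 points).
  x = 17: rhs = 1, matching y values: 1, 18 (2 points).
  x = 18: rhs = 9, matching y values: 3, 16 (2 points).
Total affine count: 15.
Full point count |E(F_19)| = 15 + 1 = 16.
Hasse bound: |16 − (19+1)| = |-4| = 4 ≤ 2√19 ≈ 8.7178 ✓.


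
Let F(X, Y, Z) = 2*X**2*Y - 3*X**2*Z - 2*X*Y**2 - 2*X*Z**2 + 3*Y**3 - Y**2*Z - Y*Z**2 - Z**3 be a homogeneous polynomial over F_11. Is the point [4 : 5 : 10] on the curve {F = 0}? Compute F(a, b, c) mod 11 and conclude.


F(4,5,10) ≡ 0 (mod 11); P is on the curve.

Evaluate F(4, 5, 10) term-by-term (mod 11).
  2*X**2*Y ↦ 2·16·5·1 = 160
  -3*X**2*Z ↦ -3·16·1·10 = -480
  -2*X*Y**2 ↦ -2·4·25·1 = -200
  -2*X*Z**2 ↦ -2·4·1·100 = -800
  3*Y**3 ↦ 3·1·125·1 = 375
  -Y**2*Z ↦ -1·1·25·10 = -250
  -Y*Z**2 ↦ -1·1·5·100 = -500
  -Z**3 ↦ -1·1·1·1000 = -1000
Sum: F(4, 5, 10) = (160) + (-480) + (-200) + (-800) + (375) + (-250) + (-500) + (-1000) = -2695.
Reducing mod 11: -2695 ≡ 0 (mod 11).
Since F(a, b, c) ≡ 0 (mod 11), P lies on the curve.


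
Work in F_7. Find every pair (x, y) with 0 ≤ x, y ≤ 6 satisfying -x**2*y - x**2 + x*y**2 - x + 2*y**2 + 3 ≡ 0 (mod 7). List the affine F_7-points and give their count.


Affine F_7-points: {(0, 3), (0, 4), (2, 3), (2, 5), (3, 2), (3, 4), (5, 2)}; count = 7.

For each of the 49 pairs (x, y) ∈ F_7², evaluate f(x, y) mod 7. Record the zeros.
  x = 0: [0↦3, 1↦5, 2↦4, 3↦0, 4↦0, 5↦4, 6↦5]  zeros at y ∈ {3, 4}
  x = 1: [0↦1, 1↦3, 2↦4, 3↦4, 4↦3, 5↦1, 6↦5]  zeros at y ∈ ∅
  x = 2: [0↦4, 1↦4, 2↦5, 3↦0, 4↦3, 5↦0, 6↦5]  zeros at y ∈ {3, 5}
  x = 3: [0↦5, 1↦1, 2↦0, 3↦2, 4↦0, 5↦1, 6↦5]  zeros at y ∈ {2, 4}
  x = 4: [0↦4, 1↦1, 2↦3, 3↦3, 4↦1, 5↦4, 6↦5]  zeros at y ∈ ∅
  x = 5: [0↦1, 1↦4, 2↦0, 3↦3, 4↦6, 5↦2, 6↦5]  zeros at y ∈ {2}
  x = 6: [0↦3, 1↦3, 2↦5, 3↦2, 4↦1, 5↦2, 6↦5]  zeros at y ∈ ∅
Collecting zeros: affine points = {(0, 3), (0, 4), (2, 3), (2, 5), (3, 2), (3, 4), (5, 2)}.
Total count |C(F_7)_aff| = 7.


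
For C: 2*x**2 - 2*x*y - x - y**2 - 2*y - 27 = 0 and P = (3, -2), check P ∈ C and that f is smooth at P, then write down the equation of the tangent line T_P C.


Tangent line at P: 15*x - 4*y - 53 = 0.

Step 1: f(3, -2) = 0, so P lies on C.
Step 2: partial derivatives
  f_x(x, y) = 4*x - 2*y - 1, f_y(x, y) = -2*x - 2*y - 2.
  f_x(P) = 15, f_y(P) = -4 (gradient nonzero, so P is smooth).
Step 3: tangent line at P: 15·(x − 3) + -4·(y − -2) = 0.
Expanding: 15*x - 4*y - 53 = 0.


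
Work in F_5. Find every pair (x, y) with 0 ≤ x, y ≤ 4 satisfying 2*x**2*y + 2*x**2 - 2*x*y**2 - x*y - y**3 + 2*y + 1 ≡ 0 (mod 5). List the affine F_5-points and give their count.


Affine F_5-points: {(0, 3), (0, 4), (2, 3)}; count = 3.

For each of the 25 pairs (x, y) ∈ F_5², evaluate f(x, y) mod 5. Record the zeros.
  x = 0: [0↦1, 1↦2, 2↦2, 3↦0, 4↦0]  zeros at y ∈ {3, 4}
  x = 1: [0↦3, 1↦3, 2↦3, 3↦2, 4↦4]  zeros at y ∈ ∅
  x = 2: [0↦4, 1↦2, 2↦1, 3↦0, 4↦3]  zeros at y ∈ {3}
  x = 3: [0↦4, 1↦4, 2↦1, 3↦4, 4↦2]  zeros at y ∈ ∅
  x = 4: [0↦3, 1↦4, 2↦3, 3↦4, 4↦1]  zeros at y ∈ ∅
Collecting zeros: affine points = {(0, 3), (0, 4), (2, 3)}.
Total count |C(F_5)_aff| = 3.


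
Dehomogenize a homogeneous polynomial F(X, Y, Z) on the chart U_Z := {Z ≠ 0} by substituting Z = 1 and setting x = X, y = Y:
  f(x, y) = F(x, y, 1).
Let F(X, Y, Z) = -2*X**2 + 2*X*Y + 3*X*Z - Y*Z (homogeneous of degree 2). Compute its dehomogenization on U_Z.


f(x, y) = -2*x**2 + 2*x*y + 3*x - y

On U_Z we set Z = 1. Each monomial c·X^i·Y^j·Z^k in F becomes c·x^i·y^j·1^k = c·x^i·y^j.
Substituting Z = 1: F(X, Y, 1) = -2*x**2 + 2*x*y + 3*x - y.
Note: deg(f) ≤ deg(F) = 2; strict inequality happens when F is divisible by Z (lost terms).


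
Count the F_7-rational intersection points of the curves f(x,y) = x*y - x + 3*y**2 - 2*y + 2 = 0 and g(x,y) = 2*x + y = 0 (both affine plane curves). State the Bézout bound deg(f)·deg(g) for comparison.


Common zeros: ∅; count = 0; Bézout bound = 2.

deg(f) = 2, deg(g) = 1, so Bézout bound = 2.
Scan x ∈ F_7. For each x, list the y ∈ F_7 with f(x, y) ≡ 0 and those with g(x, y) ≡ 0 (mod 7); the common zeros in that column are the intersection.
  x = 0: f ≡ 0 at y ∈ {4, 6}; g ≡ 0 at y ∈ {0}; common: ∅.
  x = 1: f ≡ 0 at y ∈ ∅; g ≡ 0 at y ∈ {5}; common: ∅.
  x = 2: f ≡ 0 at y ∈ {0}; g ≡ 0 at y ∈ {3}; common: ∅.
  x = 3: f ≡ 0 at y ∈ ∅; g ≡ 0 at y ∈ {1}; common: ∅.
  x = 4: f ≡ 0 at y ∈ {2}; g ≡ 0 at y ∈ {6}; common: ∅.
  x = 5: f ≡ 0 at y ∈ ∅; g ≡ 0 at y ∈ {4}; common: ∅.
  x = 6: f ≡ 0 at y ∈ {3, 5}; g ≡ 0 at y ∈ {2}; common: ∅.
Collecting: common zeros = ∅, so the count is 0.
Comparison with the Bézout bound: 0 ≤ 2 = deg(f)·deg(g), as expected for curves with no common component (the affine F_7-count falls short of the bound because intersections may lie at infinity, over extension fields, or carry multiplicity).


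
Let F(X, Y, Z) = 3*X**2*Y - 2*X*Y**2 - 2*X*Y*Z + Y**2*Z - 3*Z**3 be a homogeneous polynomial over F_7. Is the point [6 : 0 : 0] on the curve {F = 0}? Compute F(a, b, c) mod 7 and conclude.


F(6,0,0) ≡ 0 (mod 7); P is on the curve.

Evaluate F(6, 0, 0) term-by-term (mod 7).
  3*X**2*Y ↦ 3·36·0·1 = 0
  -2*X*Y**2 ↦ -2·6·0·1 = 0
  -2*X*Y*Z ↦ -2·6·0·0 = 0
  Y**2*Z ↦ 1·1·0·0 = 0
  -3*Z**3 ↦ -3·1·1·0 = 0
Sum: F(6, 0, 0) = (0) + (0) + (0) + (0) + (0) = 0.
Reducing mod 7: 0 ≡ 0 (mod 7).
Since F(a, b, c) ≡ 0 (mod 7), P lies on the curve.


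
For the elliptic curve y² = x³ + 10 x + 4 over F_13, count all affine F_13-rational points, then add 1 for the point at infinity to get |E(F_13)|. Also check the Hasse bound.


Affine points = {(0, 2), (0, 11), (3, 3), (3, 10), (4, 2), (4, 11), (5, 6), (5, 7), (7, 1), (7, 12), (9, 2), (9, 11), (10, 5), (10, 8)}; affine count = 14; |E(F_13)| = 15.

Discriminant check: Δ ∝ 4a³ + 27b² = 4·10³ + 27·4² = 4·1000 + 27·16 ≡ 12 (mod 13). Nonzero ⇒ E is nonsingular.
For each x ∈ F_13, compute rhs = x³ + 10·x + 4 mod 13, then count y ∈ F_13 with y² ≡ rhs.
  x = 0: rhs = 4, matching y values: 2, 11 (2 points).
  x = 1: rhs = 2, matching y values: none (0 points).
  x = 2: rhs = 6, matching y values: none (0 points).
  x = 3: rhs = 9, matching y values: 3, 10 (2 points).
  x = 4: rhs = 4, matching y values: 2, 11 (2 points).
  x = 5: rhs = 10, matching y values: 6, 7 (2 points).
  x = 6: rhs = 7, matching y values: none (0 points).
  x = 7: rhs = 1, matching y values: 1, 12 (2 points).
  x = 8: rhs = 11, matching y values: none (0 points).
  x = 9: rhs = 4, matching y values: 2, 11 (2 points).
  x = 10: rhs = 12, matching y values: 5, 8 (2 points).
  x = 11: rhs = 2, matching y values: none (0 points).
  x = 12: rhs = 6, matching y values: none (0 points).
Total affine count: 14.
Full point count |E(F_13)| = 14 + 1 = 15.
Hasse bound: |15 − (13+1)| = |1| = 1 ≤ 2√13 ≈ 7.2111 ✓.


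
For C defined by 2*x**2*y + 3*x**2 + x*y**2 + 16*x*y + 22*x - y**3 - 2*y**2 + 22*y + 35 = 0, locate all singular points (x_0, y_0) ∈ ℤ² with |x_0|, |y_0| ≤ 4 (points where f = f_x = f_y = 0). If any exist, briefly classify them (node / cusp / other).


Singular points: {(-3, -2)}; classification: node.

Compute partial derivatives:
  f_x = 4*x*y + 6*x + y**2 + 16*y + 22.
  f_y = 2*x**2 + 2*x*y + 16*x - 3*y**2 - 4*y + 22.
Scan x_0 ∈ {−4, ..., 4}. For each x_0, f_y(x_0, y) is a polynomial in y; find its integer roots y ∈ {−4, ..., 4}, then test f_x and f at those candidates.
  x = -4: f_y(-4, y) = -3*y**2 - 12*y - 10; no integer root y with |y| ≤ 4.
  x = -3: f_y(-3, y) = -3*y**2 - 10*y - 8; vanishes at y ∈ {-2}. (-3, -2): f_x = 0, f = 0 — SINGULAR.
  x = -2: f_y(-2, y) = -3*y**2 - 8*y - 2; no integer root y with |y| ≤ 4.
  x = -1: f_y(-1, y) = -3*y**2 - 6*y + 8; no integer root y with |y| ≤ 4.
  x = 0: f_y(0, y) = -3*y**2 - 4*y + 22; no integer root y with |y| ≤ 4.
  x = 1: f_y(1, y) = -3*y**2 - 2*y + 40; vanishes at y ∈ {-4}. (1, -4): f_x = -36 ≠ 0.
  x = 2: f_y(2, y) = 62 - 3*y**2; no integer root y with |y| ≤ 4.
  x = 3: f_y(3, y) = -3*y**2 + 2*y + 88; no integer root y with |y| ≤ 4.
  x = 4: f_y(4, y) = -3*y**2 + 4*y + 118; no integer root y with |y| ≤ 4.
Only singular point on the grid: (-3, -2).
Classify: substitute x = -3 + u, y = -2 + v and expand: f = 2*u**2*v - u**2 + u*v**2 - v**3 + v**2.
No constant or linear terms (consistent with a singular point). Quadratic part: -u**2 + v**2. Cubic part: 2*u**2*v + u*v**2 - v**3.
The quadratic part v**2 - u**2 = (v − u)(v + u) splits into two distinct linear factors, so there are two distinct tangent lines y − -2 = ±(x − -3) — this is a node (ordinary double point).
Classification: node.


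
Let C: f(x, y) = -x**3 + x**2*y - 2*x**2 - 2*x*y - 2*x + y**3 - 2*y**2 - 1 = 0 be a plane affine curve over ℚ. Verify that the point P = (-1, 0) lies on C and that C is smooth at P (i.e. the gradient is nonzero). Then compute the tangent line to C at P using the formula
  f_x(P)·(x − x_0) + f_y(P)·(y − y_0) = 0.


Tangent line at P: -x + 3*y - 1 = 0.

Step 1: f(-1, 0) = 0, so P lies on C.
Step 2: partial derivatives
  f_x(x, y) = -3*x**2 + 2*x*y - 4*x - 2*y - 2, f_y(x, y) = x**2 - 2*x + 3*y**2 - 4*y.
  f_x(P) = -1, f_y(P) = 3 (gradient nonzero, so P is smooth).
Step 3: tangent line at P: -1·(x − -1) + 3·(y − 0) = 0.
Expanding: -x + 3*y - 1 = 0.


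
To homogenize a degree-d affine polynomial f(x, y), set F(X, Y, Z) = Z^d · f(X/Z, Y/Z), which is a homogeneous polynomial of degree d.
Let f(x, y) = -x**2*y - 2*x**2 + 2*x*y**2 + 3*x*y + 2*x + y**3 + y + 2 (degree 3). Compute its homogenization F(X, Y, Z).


F(X, Y, Z) = -X**2*Y - 2*X**2*Z + 2*X*Y**2 + 3*X*Y*Z + 2*X*Z**2 + Y**3 + Y*Z**2 + 2*Z**3

deg(f) = 3.
Substitute x = X/Z, y = Y/Z into f, then multiply by Z^3.
  monomial -1·x^2·y^1 ↦ -1·X^2·Y^1·Z^0.
  monomial -2·x^2·y^0 ↦ -2·X^2·Y^0·Z^1.
  monomial 2·x^1·y^2 ↦ 2·X^1·Y^2·Z^0.
  monomial 3·x^1·y^1 ↦ 3·X^1·Y^1·Z^1.
  monomial 2·x^1·y^0 ↦ 2·X^1·Y^0·Z^2.
  monomial 1·x^0·y^3 ↦ 1·X^0·Y^3·Z^0.
  monomial 1·x^0·y^1 ↦ 1·X^0·Y^1·Z^2.
  monomial 2·x^0·y^0 ↦ 2·X^0·Y^0·Z^3.
Collecting: F(X, Y, Z) = -X**2*Y - 2*X**2*Z + 2*X*Y**2 + 3*X*Y*Z + 2*X*Z**2 + Y**3 + Y*Z**2 + 2*Z**3.


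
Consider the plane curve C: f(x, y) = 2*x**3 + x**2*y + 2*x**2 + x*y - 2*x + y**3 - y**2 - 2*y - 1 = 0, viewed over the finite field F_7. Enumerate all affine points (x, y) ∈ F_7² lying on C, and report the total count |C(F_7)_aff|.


Affine F_7-points: {(1, 4), (2, 3), (5, 6), (6, 5)}; count = 4.

For each of the 49 pairs (x, y) ∈ F_7², evaluate f(x, y) mod 7. Record the zeros.
  x = 0: [0↦6, 1↦4, 2↦6, 3↦4, 4↦4, 5↦5, 6↦6]  zeros at y ∈ ∅
  x = 1: [0↦1, 1↦1, 2↦5, 3↦5, 4↦0, 5↦3, 6↦6]  zeros at y ∈ {4}
  x = 2: [0↦5, 1↦2, 2↦3, 3↦0, 4↦6, 5↦6, 6↦6]  zeros at y ∈ {3}
  x = 3: [0↦2, 1↦5, 2↦5, 3↦1, 4↦6, 5↦5, 6↦4]  zeros at y ∈ ∅
  x = 4: [0↦4, 1↦1, 2↦2, 3↦6, 4↦5, 5↦5, 6↦5]  zeros at y ∈ ∅
  x = 5: [0↦2, 1↦2, 2↦6, 3↦6, 4↦1, 5↦4, 6↦0]  zeros at y ∈ {6}
  x = 6: [0↦1, 1↦6, 2↦1, 3↦6, 4↦6, 5↦0, 6↦1]  zeros at y ∈ {5}
Collecting zeros: affine points = {(1, 4), (2, 3), (5, 6), (6, 5)}.
Total count |C(F_7)_aff| = 4.


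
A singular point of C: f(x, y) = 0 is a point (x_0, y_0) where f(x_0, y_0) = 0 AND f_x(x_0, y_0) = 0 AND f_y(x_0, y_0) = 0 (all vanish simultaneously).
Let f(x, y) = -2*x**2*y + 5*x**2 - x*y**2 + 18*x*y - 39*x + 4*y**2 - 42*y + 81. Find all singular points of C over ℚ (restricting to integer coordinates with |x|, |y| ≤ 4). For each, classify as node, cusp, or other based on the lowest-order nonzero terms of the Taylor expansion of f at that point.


Singular points: {(3, 3)}; classification: node.

Compute partial derivatives:
  f_x = -4*x*y + 10*x - y**2 + 18*y - 39.
  f_y = -2*x**2 - 2*x*y + 18*x + 8*y - 42.
Scan x_0 ∈ {−4, ..., 4}. For each x_0, f_y(x_0, y) is a polynomial in y; find its integer roots y ∈ {−4, ..., 4}, then test f_x and f at those candidates.
  x = -4: f_y(-4, y) = 16*y - 146; no integer root y with |y| ≤ 4.
  x = -3: f_y(-3, y) = 14*y - 114; no integer root y with |y| ≤ 4.
  x = -2: f_y(-2, y) = 12*y - 86; no integer root y with |y| ≤ 4.
  x = -1: f_y(-1, y) = 10*y - 62; no integer root y with |y| ≤ 4.
  x = 0: f_y(0, y) = 8*y - 42; no integer root y with |y| ≤ 4.
  x = 1: f_y(1, y) = 6*y - 26; no integer root y with |y| ≤ 4.
  x = 2: f_y(2, y) = 4*y - 14; no integer root y with |y| ≤ 4.
  x = 3: f_y(3, y) = 2*y - 6; vanishes at y ∈ {3}. (3, 3): f_x = 0, f = 0 — SINGULAR.
  x = 4: f_y(4, y) = -2; no integer root y with |y| ≤ 4.
Only singular point on the grid: (3, 3).
Classify: substitute x = 3 + u, y = 3 + v and expand: f = -2*u**2*v - u**2 - u*v**2 + v**2.
No constant or linear terms (consistent with a singular point). Quadratic part: -u**2 + v**2. Cubic part: -2*u**2*v - u*v**2.
The quadratic part v**2 - u**2 = (v − u)(v + u) splits into two distinct linear factors, so there are two distinct tangent lines y − 3 = ±(x − 3) — this is a node (ordinary double point).
Classification: node.


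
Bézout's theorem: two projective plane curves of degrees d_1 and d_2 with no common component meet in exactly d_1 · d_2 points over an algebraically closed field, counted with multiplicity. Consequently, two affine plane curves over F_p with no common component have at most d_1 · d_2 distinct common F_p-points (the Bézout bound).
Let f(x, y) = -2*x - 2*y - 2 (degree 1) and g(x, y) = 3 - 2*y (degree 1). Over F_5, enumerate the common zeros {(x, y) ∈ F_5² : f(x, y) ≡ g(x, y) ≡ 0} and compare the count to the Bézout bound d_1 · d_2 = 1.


Common zeros: {(0, 4)}; count = 1; Bézout bound = 1.

deg(f) = 1, deg(g) = 1, so Bézout bound = 1.
Scan x ∈ F_5. For each x, list the y ∈ F_5 with f(x, y) ≡ 0 and those with g(x, y) ≡ 0 (mod 5); the common zeros in that column are the intersection.
  x = 0: f ≡ 0 at y ∈ {4}; g ≡ 0 at y ∈ {4}; common: {4}.
  x = 1: f ≡ 0 at y ∈ {3}; g ≡ 0 at y ∈ {4}; common: ∅.
  x = 2: f ≡ 0 at y ∈ {2}; g ≡ 0 at y ∈ {4}; common: ∅.
  x = 3: f ≡ 0 at y ∈ {1}; g ≡ 0 at y ∈ {4}; common: ∅.
  x = 4: f ≡ 0 at y ∈ {0}; g ≡ 0 at y ∈ {4}; common: ∅.
Collecting: common zeros = {(0, 4)}, so the count is 1.
Comparison with the Bézout bound: 1 ≤ 1 = deg(f)·deg(g), as expected for curves with no common component (the bound is attained).


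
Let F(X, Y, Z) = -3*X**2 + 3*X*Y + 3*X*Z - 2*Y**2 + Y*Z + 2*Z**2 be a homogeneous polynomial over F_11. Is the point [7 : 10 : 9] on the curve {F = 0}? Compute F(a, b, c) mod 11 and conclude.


F(7,10,9) ≡ 7 (mod 11); P is NOT on the curve.

Evaluate F(7, 10, 9) term-by-term (mod 11).
  -3*X**2 ↦ -3·49·1·1 = -147
  3*X*Y ↦ 3·7·10·1 = 210
  3*X*Z ↦ 3·7·1·9 = 189
  -2*Y**2 ↦ -2·1·100·1 = -200
  Y*Z ↦ 1·1·10·9 = 90
  2*Z**2 ↦ 2·1·1·81 = 162
Sum: F(7, 10, 9) = (-147) + (210) + (189) + (-200) + (90) + (162) = 304.
Reducing mod 11: 304 ≡ 7 (mod 11).
Since F(a, b, c) ≡ 7 ≠ 0 (mod 11), P does NOT lie on the curve.


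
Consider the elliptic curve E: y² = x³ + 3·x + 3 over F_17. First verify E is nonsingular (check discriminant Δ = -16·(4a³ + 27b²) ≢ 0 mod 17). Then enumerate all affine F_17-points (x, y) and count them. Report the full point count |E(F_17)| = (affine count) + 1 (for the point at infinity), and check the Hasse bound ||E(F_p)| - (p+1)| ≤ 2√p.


Affine points = {(2, 0), (6, 4), (6, 13), (10, 8), (10, 9), (12, 4), (12, 13), (14, 1), (14, 16), (16, 4), (16, 13)}; affine count = 11; |E(F_17)| = 12.

Discriminant check: Δ ∝ 4a³ + 27b² = 4·3³ + 27·3² = 4·27 + 27·9 ≡ 11 (mod 17). Nonzero ⇒ E is nonsingular.
For each x ∈ F_17, compute rhs = x³ + 3·x + 3 mod 17, then count y ∈ F_17 with y² ≡ rhs.
  x = 0: rhs = 3, matching y values: none (0 points).
  x = 1: rhs = 7, matching y values: none (0 points).
  x = 2: rhs = 0, matching y values: 0 (1 points).
  x = 3: rhs = 5, matching y values: none (0 points).
  x = 4: rhs = 11, matching y values: none (0 points).
  x = 5: rhs = 7, matching y values: none (0 points).
  x = 6: rhs = 16, matching y values: 4, 13 (2 points).
  x = 7: rhs = 10, matching y values: none (0 points).
  x = 8: rhs = 12, matching y values: none (0 points).
  x = 9: rhs = 11, matching y values: none (0 points).
  x = 10: rhs = 13, matching y values: 8, 9 (2 points).
  x = 11: rhs = 7, matching y values: none (0 points).
  x = 12: rhs = 16, matching y values: 4, 13 (2 points).
  x = 13: rhs = 12, matching y values: none (0 points).
  x = 14: rhs = 1, matching y values: 1, 16 (2 points).
  x = 15: rhs = 6, matching y values: none (0 points).
  x = 16: rhs = 16, matching y values: 4, 13 (2 points).
Total affine count: 11.
Full point count |E(F_17)| = 11 + 1 = 12.
Hasse bound: |12 − (17+1)| = |-6| = 6 ≤ 2√17 ≈ 8.2462 ✓.


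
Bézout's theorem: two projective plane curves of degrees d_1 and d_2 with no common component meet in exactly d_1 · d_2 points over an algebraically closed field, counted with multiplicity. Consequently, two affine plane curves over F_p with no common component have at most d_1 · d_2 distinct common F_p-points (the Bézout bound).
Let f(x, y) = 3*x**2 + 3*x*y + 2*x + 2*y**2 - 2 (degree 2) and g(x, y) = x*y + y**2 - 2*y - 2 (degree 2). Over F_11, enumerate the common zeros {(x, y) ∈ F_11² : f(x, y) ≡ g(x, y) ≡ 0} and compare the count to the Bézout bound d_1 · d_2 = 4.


Common zeros: ∅; count = 0; Bézout bound = 4.

deg(f) = 2, deg(g) = 2, so Bézout bound = 4.
Scan x ∈ F_11. For each x, list the y ∈ F_11 with f(x, y) ≡ 0 and those with g(x, y) ≡ 0 (mod 11); the common zeros in that column are the intersection.
  x = 0: f ≡ 0 at y ∈ {1, 10}; g ≡ 0 at y ∈ {6, 7}; common: ∅.
  x = 1: f ≡ 0 at y ∈ ∅; g ≡ 0 at y ∈ {2, 10}; common: ∅.
  x = 2: f ≡ 0 at y ∈ {1, 7}; g ≡ 0 at y ∈ ∅; common: ∅.
  x = 3: f ≡ 0 at y ∈ {4, 8}; g ≡ 0 at y ∈ {1, 9}; common: ∅.
  x = 4: f ≡ 0 at y ∈ {6, 10}; g ≡ 0 at y ∈ {4, 5}; common: ∅.
  x = 5: f ≡ 0 at y ∈ {2, 7}; g ≡ 0 at y ∈ ∅; common: ∅.
  x = 6: f ≡ 0 at y ∈ ∅; g ≡ 0 at y ∈ ∅; common: ∅.
  x = 7: f ≡ 0 at y ∈ {2, 4}; g ≡ 0 at y ∈ {3}; common: ∅.
  x = 8: f ≡ 0 at y ∈ ∅; g ≡ 0 at y ∈ {8}; common: ∅.
  x = 9: f ≡ 0 at y ∈ ∅; g ≡ 0 at y ∈ ∅; common: ∅.
  x = 10: f ≡ 0 at y ∈ ∅; g ≡ 0 at y ∈ ∅; common: ∅.
Collecting: common zeros = ∅, so the count is 0.
Comparison with the Bézout bound: 0 ≤ 4 = deg(f)·deg(g), as expected for curves with no common component (the affine F_11-count falls short of the bound because intersections may lie at infinity, over extension fields, or carry multiplicity).
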